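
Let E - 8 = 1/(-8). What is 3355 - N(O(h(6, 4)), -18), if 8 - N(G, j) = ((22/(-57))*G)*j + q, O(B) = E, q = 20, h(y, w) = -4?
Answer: 130025/38 ≈ 3421.7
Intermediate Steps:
E = 63/8 (E = 8 + 1/(-8) = 8 - ⅛ = 63/8 ≈ 7.8750)
O(B) = 63/8
N(G, j) = -12 + 22*G*j/57 (N(G, j) = 8 - (((22/(-57))*G)*j + 20) = 8 - (((22*(-1/57))*G)*j + 20) = 8 - ((-22*G/57)*j + 20) = 8 - (-22*G*j/57 + 20) = 8 - (20 - 22*G*j/57) = 8 + (-20 + 22*G*j/57) = -12 + 22*G*j/57)
3355 - N(O(h(6, 4)), -18) = 3355 - (-12 + (22/57)*(63/8)*(-18)) = 3355 - (-12 - 2079/38) = 3355 - 1*(-2535/38) = 3355 + 2535/38 = 130025/38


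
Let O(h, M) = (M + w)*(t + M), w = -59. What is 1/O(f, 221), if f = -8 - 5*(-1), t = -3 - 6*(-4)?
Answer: 1/39204 ≈ 2.5508e-5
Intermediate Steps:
t = 21 (t = -3 + 24 = 21)
f = -3 (f = -8 + 5 = -3)
O(h, M) = (-59 + M)*(21 + M) (O(h, M) = (M - 59)*(21 + M) = (-59 + M)*(21 + M))
1/O(f, 221) = 1/(-1239 + 221² - 38*221) = 1/(-1239 + 48841 - 8398) = 1/39204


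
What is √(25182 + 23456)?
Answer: √48638 ≈ 220.54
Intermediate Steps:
√(25182 + 23456) = √48638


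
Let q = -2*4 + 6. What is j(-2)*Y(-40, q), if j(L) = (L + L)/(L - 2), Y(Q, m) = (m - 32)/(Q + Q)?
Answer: 17/40 ≈ 0.42500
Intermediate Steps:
q = -2 (q = -8 + 6 = -2)
Y(Q, m) = (-32 + m)/(2*Q) (Y(Q, m) = (-32 + m)/((2*Q)) = (-32 + m)*(1/(2*Q)) = (-32 + m)/(2*Q))
j(L) = 2*L/(-2 + L) (j(L) = (2*L)/(-2 + L) = 2*L/(-2 + L))
j(-2)*Y(-40, q) = (2*(-2)/(-2 - 2))*((½)*(-32 - 2)/(-40)) = (2*(-2)/(-4))*((½)*(-1/40)*(-34)) = (2*(-2)*(-¼))*(17/40) = 1*(17/40) = 17/40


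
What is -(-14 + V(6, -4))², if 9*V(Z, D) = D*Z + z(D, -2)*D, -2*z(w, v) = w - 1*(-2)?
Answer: -23716/81 ≈ -292.79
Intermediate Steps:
z(w, v) = -1 - w/2 (z(w, v) = -(w - 1*(-2))/2 = -(w + 2)/2 = -(2 + w)/2 = -1 - w/2)
V(Z, D) = D*Z/9 + D*(-1 - D/2)/9 (V(Z, D) = (D*Z + (-1 - D/2)*D)/9 = (D*Z + D*(-1 - D/2))/9 = D*Z/9 + D*(-1 - D/2)/9)
-(-14 + V(6, -4))² = -(-14 + (1/18)*(-4)*(-2 - 1*(-4) + 2*6))² = -(-14 + (1/18)*(-4)*(-2 + 4 + 12))² = -(-14 + (1/18)*(-4)*14)² = -(-14 - 28/9)² = -(-154/9)² = -1*23716/81 = -23716/81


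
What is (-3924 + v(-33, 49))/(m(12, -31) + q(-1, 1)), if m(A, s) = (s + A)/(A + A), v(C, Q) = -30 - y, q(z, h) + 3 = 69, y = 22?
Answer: -95424/1565 ≈ -60.974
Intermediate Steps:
q(z, h) = 66 (q(z, h) = -3 + 69 = 66)
v(C, Q) = -52 (v(C, Q) = -30 - 1*22 = -30 - 22 = -52)
m(A, s) = (A + s)/(2*A) (m(A, s) = (A + s)/((2*A)) = (A + s)*(1/(2*A)) = (A + s)/(2*A))
(-3924 + v(-33, 49))/(m(12, -31) + q(-1, 1)) = (-3924 - 52)/((½)*(12 - 31)/12 + 66) = -3976/((½)*(1/12)*(-19) + 66) = -3976/(-19/24 + 66) = -3976/1565/24 = -3976*24/1565 = -95424/1565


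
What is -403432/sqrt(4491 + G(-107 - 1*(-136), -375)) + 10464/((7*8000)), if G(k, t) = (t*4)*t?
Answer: 327/1750 - 403432*sqrt(62999)/188997 ≈ -535.59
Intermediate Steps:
G(k, t) = 4*t**2 (G(k, t) = (4*t)*t = 4*t**2)
-403432/sqrt(4491 + G(-107 - 1*(-136), -375)) + 10464/((7*8000)) = -403432/sqrt(4491 + 4*(-375)**2) + 10464/((7*8000)) = -403432/sqrt(4491 + 4*140625) + 10464/56000 = -403432/sqrt(4491 + 562500) + 10464*(1/56000) = -403432*sqrt(62999)/188997 + 327/1750 = 327/1750 - 403432*sqrt(62999)/188997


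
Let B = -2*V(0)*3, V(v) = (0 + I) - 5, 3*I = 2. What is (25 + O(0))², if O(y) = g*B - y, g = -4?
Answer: 6241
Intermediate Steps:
I = ⅔ (I = (⅓)*2 = ⅔ ≈ 0.66667)
V(v) = -13/3 (V(v) = (0 + ⅔) - 5 = ⅔ - 5 = -13/3)
B = 26 (B = -2*(-13/3)*3 = (26/3)*3 = 26)
O(y) = -104 - y (O(y) = -4*26 - y = -104 - y)
(25 + O(0))² = (25 + (-104 - 1*0))² = (25 + (-104 + 0))² = (25 - 104)² = (-79)² = 6241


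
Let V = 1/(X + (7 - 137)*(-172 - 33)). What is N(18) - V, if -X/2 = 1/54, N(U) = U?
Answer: 12951855/719549 ≈ 18.000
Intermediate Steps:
X = -1/27 (X = -2/54 = -2*1/54 = -1/27 ≈ -0.037037)
V = 27/719549 (V = 1/(-1/27 + (7 - 137)*(-172 - 33)) = 1/(-1/27 - 130*(-205)) = 1/(-1/27 + 26650) = 1/(719549/27) = 27/719549 ≈ 3.7524e-5)
N(18) - V = 18 - 1*27/719549 = 18 - 27/719549 = 12951855/719549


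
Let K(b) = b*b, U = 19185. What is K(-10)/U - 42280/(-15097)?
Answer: 162530300/57927189 ≈ 2.8058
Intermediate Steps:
K(b) = b**2
K(-10)/U - 42280/(-15097) = (-10)**2/19185 - 42280/(-15097) = 100*(1/19185) - 42280*(-1/15097) = 20/3837 + 42280/15097 = 162530300/57927189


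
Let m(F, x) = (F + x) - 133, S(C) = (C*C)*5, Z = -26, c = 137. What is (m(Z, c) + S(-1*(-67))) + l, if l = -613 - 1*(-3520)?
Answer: 25330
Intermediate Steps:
S(C) = 5*C² (S(C) = C²*5 = 5*C²)
m(F, x) = -133 + F + x
l = 2907 (l = -613 + 3520 = 2907)
(m(Z, c) + S(-1*(-67))) + l = ((-133 - 26 + 137) + 5*(-1*(-67))²) + 2907 = (-22 + 5*67²) + 2907 = (-22 + 5*4489) + 2907 = (-22 + 22445) + 2907 = 22423 + 2907 = 25330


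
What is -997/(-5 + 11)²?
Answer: -997/36 ≈ -27.694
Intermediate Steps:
-997/(-5 + 11)² = -997/(6²) = -997/36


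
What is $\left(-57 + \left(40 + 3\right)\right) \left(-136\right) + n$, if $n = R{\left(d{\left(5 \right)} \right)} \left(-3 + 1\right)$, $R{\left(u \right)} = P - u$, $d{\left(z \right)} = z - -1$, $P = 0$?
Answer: $1916$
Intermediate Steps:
$d{\left(z \right)} = 1 + z$ ($d{\left(z \right)} = z + 1 = 1 + z$)
$R{\left(u \right)} = - u$ ($R{\left(u \right)} = 0 - u = - u$)
$n = 12$ ($n = - (1 + 5) \left(-3 + 1\right) = \left(-1\right) 6 \left(-2\right) = \left(-6\right) \left(-2\right) = 12$)
$\left(-57 + \left(40 + 3\right)\right) \left(-136\right) + n = \left(-57 + \left(40 + 3\right)\right) \left(-136\right) + 12 = \left(-57 + 43\right) \left(-136\right) + 12 = \left(-14\right) \left(-136\right) + 12 = 1904 + 12 = 1916$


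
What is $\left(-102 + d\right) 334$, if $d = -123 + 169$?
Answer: $-18704$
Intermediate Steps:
$d = 46$
$\left(-102 + d\right) 334 = \left(-102 + 46\right) 334 = \left(-56\right) 334 = -18704$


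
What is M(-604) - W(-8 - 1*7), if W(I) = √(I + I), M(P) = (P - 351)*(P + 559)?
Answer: 42975 - I*√30 ≈ 42975.0 - 5.4772*I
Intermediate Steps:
M(P) = (-351 + P)*(559 + P)
W(I) = √2*√I (W(I) = √(2*I) = √2*√I)
M(-604) - W(-8 - 1*7) = (-196209 + (-604)² + 208*(-604)) - √2*√(-8 - 1*7) = (-196209 + 364816 - 125632) - √2*√(-8 - 7) = 42975 - √2*√(-15) = 42975 - √2*I*√15 = 42975 - I*√30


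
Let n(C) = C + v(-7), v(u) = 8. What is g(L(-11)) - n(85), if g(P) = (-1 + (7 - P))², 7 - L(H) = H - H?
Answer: -92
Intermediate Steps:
L(H) = 7 (L(H) = 7 - (H - H) = 7 - 1*0 = 7 + 0 = 7)
g(P) = (6 - P)²
n(C) = 8 + C (n(C) = C + 8 = 8 + C)
g(L(-11)) - n(85) = (-6 + 7)² - (8 + 85) = 1² - 1*93 = 1 - 93 = -92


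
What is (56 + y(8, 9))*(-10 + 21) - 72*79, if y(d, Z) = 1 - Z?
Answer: -5160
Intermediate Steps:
(56 + y(8, 9))*(-10 + 21) - 72*79 = (56 + (1 - 1*9))*(-10 + 21) - 72*79 = (56 + (1 - 9))*11 - 5688 = (56 - 8)*11 - 5688 = 48*11 - 5688 = 528 - 5688 = -5160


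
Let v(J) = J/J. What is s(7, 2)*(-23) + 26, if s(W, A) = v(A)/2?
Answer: 29/2 ≈ 14.500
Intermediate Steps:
v(J) = 1
s(W, A) = 1/2
s(7, 2)*(-23) + 26 = (1/2)*(-23) + 26 = -23/2 + 26 = 29/2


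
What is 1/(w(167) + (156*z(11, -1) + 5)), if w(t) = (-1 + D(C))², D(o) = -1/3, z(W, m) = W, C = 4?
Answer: 9/15505 ≈ 0.00058046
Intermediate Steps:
D(o) = -⅓ (D(o) = -1*⅓ = -⅓)
w(t) = 16/9 (w(t) = (-1 - ⅓)² = (-4/3)² = 16/9)
1/(w(167) + (156*z(11, -1) + 5)) = 1/(16/9 + (156*11 + 5)) = 1/(16/9 + (1716 + 5)) = 1/(16/9 + 1721) = 1/(15505/9) = 9/15505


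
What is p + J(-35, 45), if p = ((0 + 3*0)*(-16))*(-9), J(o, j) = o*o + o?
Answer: 1190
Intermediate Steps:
J(o, j) = o + o**2 (J(o, j) = o**2 + o = o + o**2)
p = 0 (p = ((0 + 0)*(-16))*(-9) = (0*(-16))*(-9) = 0*(-9) = 0)
p + J(-35, 45) = 0 - 35*(1 - 35) = 0 - 35*(-34) = 0 + 1190 = 1190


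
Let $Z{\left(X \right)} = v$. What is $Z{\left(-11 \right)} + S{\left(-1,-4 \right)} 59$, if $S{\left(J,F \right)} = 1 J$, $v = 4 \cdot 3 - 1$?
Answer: $-48$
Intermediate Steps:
$v = 11$ ($v = 12 - 1 = 11$)
$Z{\left(X \right)} = 11$
$S{\left(J,F \right)} = J$
$Z{\left(-11 \right)} + S{\left(-1,-4 \right)} 59 = 11 - 59 = -48$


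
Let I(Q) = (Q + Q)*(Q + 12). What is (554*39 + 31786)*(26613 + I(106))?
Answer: 2756575568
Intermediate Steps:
I(Q) = 2*Q*(12 + Q) (I(Q) = (2*Q)*(12 + Q) = 2*Q*(12 + Q))
(554*39 + 31786)*(26613 + I(106)) = (554*39 + 31786)*(26613 + 2*106*(12 + 106)) = (21606 + 31786)*(26613 + 2*106*118) = 53392*(26613 + 25016) = 53392*51629 = 2756575568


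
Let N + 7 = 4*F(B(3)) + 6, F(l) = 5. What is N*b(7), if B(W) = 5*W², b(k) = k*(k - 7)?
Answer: 0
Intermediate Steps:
b(k) = k*(-7 + k)
N = 19 (N = -7 + (4*5 + 6) = -7 + (20 + 6) = -7 + 26 = 19)
N*b(7) = 19*(7*(-7 + 7)) = 19*(7*0) = 19*0 = 0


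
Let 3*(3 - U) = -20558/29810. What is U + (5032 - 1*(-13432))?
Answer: 825762184/44715 ≈ 18467.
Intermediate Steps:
U = 144424/44715 (U = 3 - (-20558)/(3*29810) = 3 - 1/3*(-10279/14905) = 3 + 10279/44715 = 144424/44715 ≈ 3.2299)
U + (5032 - 1*(-13432)) = 144424/44715 + (5032 - 1*(-13432)) = 144424/44715 + (5032 + 13432) = 144424/44715 + 18464 = 825762184/44715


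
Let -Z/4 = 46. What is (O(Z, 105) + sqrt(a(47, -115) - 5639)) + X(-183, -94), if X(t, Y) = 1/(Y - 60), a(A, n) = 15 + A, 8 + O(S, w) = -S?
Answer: 27103/154 + 13*I*sqrt(33) ≈ 175.99 + 74.679*I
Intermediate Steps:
Z = -184 (Z = -4*46 = -184)
O(S, w) = -8 - S
X(t, Y) = 1/(-60 + Y)
(O(Z, 105) + sqrt(a(47, -115) - 5639)) + X(-183, -94) = ((-8 - 1*(-184)) + sqrt((15 + 47) - 5639)) + 1/(-60 - 94) = ((-8 + 184) + sqrt(62 - 5639)) + 1/(-154) = (176 + sqrt(-5577)) - 1/154 = (176 + 13*I*sqrt(33)) - 1/154 = 27103/154 + 13*I*sqrt(33)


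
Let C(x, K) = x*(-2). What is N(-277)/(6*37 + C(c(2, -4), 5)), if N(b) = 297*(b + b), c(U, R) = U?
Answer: -82269/109 ≈ -754.76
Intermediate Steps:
C(x, K) = -2*x
N(b) = 594*b (N(b) = 297*(2*b) = 594*b)
N(-277)/(6*37 + C(c(2, -4), 5)) = (594*(-277))/(6*37 - 2*2) = -164538/(222 - 4) = -164538/218 = -164538*1/218 = -82269/109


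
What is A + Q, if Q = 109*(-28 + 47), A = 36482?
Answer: 38553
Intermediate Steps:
Q = 2071 (Q = 109*19 = 2071)
A + Q = 36482 + 2071 = 38553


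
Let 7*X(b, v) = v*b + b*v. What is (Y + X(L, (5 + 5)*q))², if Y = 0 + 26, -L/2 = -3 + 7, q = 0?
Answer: 676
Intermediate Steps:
L = -8 (L = -2*(-3 + 7) = -2*4 = -8)
X(b, v) = 2*b*v/7 (X(b, v) = (v*b + b*v)/7 = (b*v + b*v)/7 = (2*b*v)/7 = 2*b*v/7)
Y = 26
(Y + X(L, (5 + 5)*q))² = (26 + (2/7)*(-8)*((5 + 5)*0))² = (26 + (2/7)*(-8)*(10*0))² = (26 + (2/7)*(-8)*0)² = (26 + 0)² = 26² = 676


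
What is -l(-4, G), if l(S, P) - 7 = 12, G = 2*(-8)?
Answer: -19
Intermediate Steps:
G = -16
l(S, P) = 19 (l(S, P) = 7 + 12 = 19)
-l(-4, G) = -1*19 = -19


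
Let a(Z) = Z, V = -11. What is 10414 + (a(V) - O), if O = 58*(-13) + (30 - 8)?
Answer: 11135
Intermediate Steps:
O = -732 (O = -754 + 22 = -732)
10414 + (a(V) - O) = 10414 + (-11 - 1*(-732)) = 10414 + (-11 + 732) = 10414 + 721 = 11135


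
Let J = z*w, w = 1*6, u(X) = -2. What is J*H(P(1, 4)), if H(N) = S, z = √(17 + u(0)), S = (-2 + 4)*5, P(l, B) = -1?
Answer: 60*√15 ≈ 232.38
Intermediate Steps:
S = 10 (S = 2*5 = 10)
z = √15 (z = √(17 - 2) = √15 ≈ 3.8730)
H(N) = 10
w = 6
J = 6*√15 (J = √15*6 = 6*√15 ≈ 23.238)
J*H(P(1, 4)) = (6*√15)*10 = 60*√15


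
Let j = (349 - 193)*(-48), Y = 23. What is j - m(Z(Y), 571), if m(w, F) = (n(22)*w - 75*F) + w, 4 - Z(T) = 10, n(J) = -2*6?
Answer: 35271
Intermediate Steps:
n(J) = -12
Z(T) = -6 (Z(T) = 4 - 1*10 = 4 - 10 = -6)
m(w, F) = -75*F - 11*w (m(w, F) = (-12*w - 75*F) + w = (-75*F - 12*w) + w = -75*F - 11*w)
j = -7488 (j = 156*(-48) = -7488)
j - m(Z(Y), 571) = -7488 - (-75*571 - 11*(-6)) = -7488 - (-42825 + 66) = -7488 - 1*(-42759) = -7488 + 42759 = 35271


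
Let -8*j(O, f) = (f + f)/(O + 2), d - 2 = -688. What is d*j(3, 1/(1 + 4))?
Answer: 343/50 ≈ 6.8600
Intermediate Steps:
d = -686 (d = 2 - 688 = -686)
j(O, f) = -f/(4*(2 + O)) (j(O, f) = -(f + f)/(8*(O + 2)) = -2*f/(8*(2 + O)) = -f/(4*(2 + O)))
d*j(3, 1/(1 + 4)) = -(-686)/((1 + 4)*(8 + 4*3)) = -(-686)/(5*(8 + 12)) = -(-686)/(5*20) = -686*(-1/100) = 343/50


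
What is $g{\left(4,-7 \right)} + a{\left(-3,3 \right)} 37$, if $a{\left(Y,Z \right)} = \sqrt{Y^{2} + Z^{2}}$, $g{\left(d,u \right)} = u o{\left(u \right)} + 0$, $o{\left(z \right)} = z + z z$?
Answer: $-294 + 111 \sqrt{2} \approx -137.02$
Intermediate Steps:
$o{\left(z \right)} = z + z^{2}$
$g{\left(d,u \right)} = u^{2} \left(1 + u\right)$ ($g{\left(d,u \right)} = u u \left(1 + u\right) + 0 = u^{2} \left(1 + u\right) + 0 = u^{2} \left(1 + u\right)$)
$g{\left(4,-7 \right)} + a{\left(-3,3 \right)} 37 = \left(-7\right)^{2} \left(1 - 7\right) + \sqrt{\left(-3\right)^{2} + 3^{2}} \cdot 37 = 49 \left(-6\right) + \sqrt{9 + 9} \cdot 37 = -294 + \sqrt{18} \cdot 37 = -294 + 3 \sqrt{2} \cdot 37 = -294 + 111 \sqrt{2}$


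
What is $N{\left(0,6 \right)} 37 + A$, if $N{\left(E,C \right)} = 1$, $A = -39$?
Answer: $-2$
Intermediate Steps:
$N{\left(0,6 \right)} 37 + A = 1 \cdot 37 - 39 = 37 - 39 = -2$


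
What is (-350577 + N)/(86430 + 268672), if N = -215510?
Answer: -566087/355102 ≈ -1.5942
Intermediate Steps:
(-350577 + N)/(86430 + 268672) = (-350577 - 215510)/(86430 + 268672) = -566087/355102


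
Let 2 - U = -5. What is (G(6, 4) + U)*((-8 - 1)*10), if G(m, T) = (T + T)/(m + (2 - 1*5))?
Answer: -870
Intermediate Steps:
U = 7 (U = 2 - 1*(-5) = 2 + 5 = 7)
G(m, T) = 2*T/(-3 + m) (G(m, T) = (2*T)/(m + (2 - 5)) = (2*T)/(m - 3) = (2*T)/(-3 + m) = 2*T/(-3 + m))
(G(6, 4) + U)*((-8 - 1)*10) = (2*4/(-3 + 6) + 7)*((-8 - 1)*10) = (2*4/3 + 7)*(-9*10) = (2*4*(⅓) + 7)*(-90) = (8/3 + 7)*(-90) = (29/3)*(-90) = -870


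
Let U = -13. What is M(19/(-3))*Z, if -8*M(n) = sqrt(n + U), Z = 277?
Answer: -277*I*sqrt(174)/24 ≈ -152.25*I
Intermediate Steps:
M(n) = -sqrt(-13 + n)/8 (M(n) = -sqrt(n - 13)/8 = -sqrt(-13 + n)/8)
M(19/(-3))*Z = -sqrt(-13 + 19/(-3))/8*277 = -sqrt(-13 + 19*(-1/3))/8*277 = -sqrt(-13 - 19/3)/8*277 = -I*sqrt(174)/24*277 = -277*I*sqrt(174)/24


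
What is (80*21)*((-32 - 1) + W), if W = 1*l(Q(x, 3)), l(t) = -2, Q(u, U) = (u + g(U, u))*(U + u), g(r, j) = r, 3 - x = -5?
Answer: -58800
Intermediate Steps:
x = 8 (x = 3 - 1*(-5) = 3 + 5 = 8)
Q(u, U) = (U + u)² (Q(u, U) = (u + U)*(U + u) = (U + u)*(U + u) = (U + u)²)
W = -2 (W = 1*(-2) = -2)
(80*21)*((-32 - 1) + W) = (80*21)*((-32 - 1) - 2) = 1680*(-33 - 2) = 1680*(-35) = -58800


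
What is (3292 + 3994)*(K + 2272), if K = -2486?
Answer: -1559204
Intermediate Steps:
(3292 + 3994)*(K + 2272) = (3292 + 3994)*(-2486 + 2272) = 7286*(-214) = -1559204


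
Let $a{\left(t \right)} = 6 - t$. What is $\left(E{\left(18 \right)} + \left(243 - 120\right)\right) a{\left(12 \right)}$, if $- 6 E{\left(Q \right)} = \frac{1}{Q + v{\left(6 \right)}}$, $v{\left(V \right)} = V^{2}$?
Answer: $- \frac{39851}{54} \approx -737.98$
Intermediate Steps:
$E{\left(Q \right)} = - \frac{1}{6 \left(36 + Q\right)}$ ($E{\left(Q \right)} = - \frac{1}{6 \left(Q + 6^{2}\right)} = - \frac{1}{6 \left(Q + 36\right)} = - \frac{1}{6 \left(36 + Q\right)}$)
$\left(E{\left(18 \right)} + \left(243 - 120\right)\right) a{\left(12 \right)} = \left(- \frac{1}{216 + 6 \cdot 18} + \left(243 - 120\right)\right) \left(6 - 12\right) = \left(- \frac{1}{216 + 108} + 123\right) \left(6 - 12\right) = \left(- \frac{1}{324} + 123\right) \left(-6\right) = \frac{39851}{324} \left(-6\right) = - \frac{39851}{54}$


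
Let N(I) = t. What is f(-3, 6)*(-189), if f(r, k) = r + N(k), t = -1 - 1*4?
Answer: 1512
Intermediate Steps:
t = -5 (t = -1 - 4 = -5)
N(I) = -5
f(r, k) = -5 + r (f(r, k) = r - 5 = -5 + r)
f(-3, 6)*(-189) = (-5 - 3)*(-189) = -8*(-189) = 1512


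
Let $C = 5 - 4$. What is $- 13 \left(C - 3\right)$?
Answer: $26$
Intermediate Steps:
$C = 1$ ($C = 5 - 4 = 1$)
$- 13 \left(C - 3\right) = - 13 \left(1 - 3\right) = \left(-13\right) \left(-2\right) = 26$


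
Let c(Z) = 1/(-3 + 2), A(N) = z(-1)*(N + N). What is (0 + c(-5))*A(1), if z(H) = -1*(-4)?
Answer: -8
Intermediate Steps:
z(H) = 4
A(N) = 8*N (A(N) = 4*(N + N) = 4*(2*N) = 8*N)
c(Z) = -1 (c(Z) = 1/(-1) = -1)
(0 + c(-5))*A(1) = (0 - 1)*(8*1) = -1*8 = -8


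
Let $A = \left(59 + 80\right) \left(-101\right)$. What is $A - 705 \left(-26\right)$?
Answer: $4291$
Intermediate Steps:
$A = -14039$ ($A = 139 \left(-101\right) = -14039$)
$A - 705 \left(-26\right) = -14039 - 705 \left(-26\right) = -14039 - -18330 = -14039 + 18330 = 4291$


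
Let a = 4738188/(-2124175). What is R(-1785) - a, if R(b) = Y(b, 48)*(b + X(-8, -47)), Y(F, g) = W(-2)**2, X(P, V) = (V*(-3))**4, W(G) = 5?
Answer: 20989630399483188/2124175 ≈ 9.8813e+9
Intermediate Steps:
X(P, V) = 81*V**4 (X(P, V) = (-3*V)**4 = 81*V**4)
Y(F, g) = 25 (Y(F, g) = 5**2 = 25)
R(b) = 9881354025 + 25*b (R(b) = 25*(b + 81*(-47)**4) = 25*(b + 81*4879681) = 25*(b + 395254161) = 25*(395254161 + b) = 9881354025 + 25*b)
a = -4738188/2124175 (a = 4738188*(-1/2124175) = -4738188/2124175 ≈ -2.2306)
R(-1785) - a = (9881354025 + 25*(-1785)) - 1*(-4738188/2124175) = (9881354025 - 44625) + 4738188/2124175 = 9881309400 + 4738188/2124175 = 20989630399483188/2124175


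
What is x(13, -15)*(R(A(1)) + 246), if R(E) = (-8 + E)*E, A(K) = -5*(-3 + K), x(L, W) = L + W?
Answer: -532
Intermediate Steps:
A(K) = 15 - 5*K
R(E) = E*(-8 + E)
x(13, -15)*(R(A(1)) + 246) = (13 - 15)*((15 - 5*1)*(-8 + (15 - 5*1)) + 246) = -2*((15 - 5)*(-8 + (15 - 5)) + 246) = -2*(10*(-8 + 10) + 246) = -2*(10*2 + 246) = -2*(20 + 246) = -2*266 = -532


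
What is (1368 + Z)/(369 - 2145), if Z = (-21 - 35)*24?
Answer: -1/74 ≈ -0.013514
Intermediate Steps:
Z = -1344 (Z = -56*24 = -1344)
(1368 + Z)/(369 - 2145) = (1368 - 1344)/(369 - 2145) = 24/(-1776) = 24*(-1/1776) = -1/74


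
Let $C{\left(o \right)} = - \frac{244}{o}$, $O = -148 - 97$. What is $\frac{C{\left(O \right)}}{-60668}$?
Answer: $- \frac{61}{3715915} \approx -1.6416 \cdot 10^{-5}$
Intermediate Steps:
$O = -245$ ($O = -148 - 97 = -245$)
$\frac{C{\left(O \right)}}{-60668} = \frac{\left(-244\right) \frac{1}{-245}}{-60668} = \left(-244\right) \left(- \frac{1}{245}\right) \left(- \frac{1}{60668}\right) = \frac{244}{245} \left(- \frac{1}{60668}\right) = - \frac{61}{3715915}$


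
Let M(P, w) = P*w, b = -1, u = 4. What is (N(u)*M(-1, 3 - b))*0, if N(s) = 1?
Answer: 0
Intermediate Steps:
(N(u)*M(-1, 3 - b))*0 = (1*(-(3 - 1*(-1))))*0 = (1*(-(3 + 1)))*0 = (1*(-1*4))*0 = (1*(-4))*0 = -4*0 = 0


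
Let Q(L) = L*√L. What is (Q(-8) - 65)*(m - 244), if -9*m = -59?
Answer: 138905/9 + 34192*I*√2/9 ≈ 15434.0 + 5372.8*I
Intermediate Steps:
Q(L) = L^(3/2)
m = 59/9 (m = -⅑*(-59) = 59/9 ≈ 6.5556)
(Q(-8) - 65)*(m - 244) = ((-8)^(3/2) - 65)*(59/9 - 244) = (-16*I*√2 - 65)*(-2137/9) = (-65 - 16*I*√2)*(-2137/9) = 138905/9 + 34192*I*√2/9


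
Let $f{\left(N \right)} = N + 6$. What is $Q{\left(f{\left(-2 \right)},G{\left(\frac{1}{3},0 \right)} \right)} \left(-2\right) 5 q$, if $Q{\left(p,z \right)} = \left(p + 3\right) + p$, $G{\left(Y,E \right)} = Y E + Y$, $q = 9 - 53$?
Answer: $4840$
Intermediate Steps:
$q = -44$
$G{\left(Y,E \right)} = Y + E Y$ ($G{\left(Y,E \right)} = E Y + Y = Y + E Y$)
$f{\left(N \right)} = 6 + N$
$Q{\left(p,z \right)} = 3 + 2 p$ ($Q{\left(p,z \right)} = \left(3 + p\right) + p = 3 + 2 p$)
$Q{\left(f{\left(-2 \right)},G{\left(\frac{1}{3},0 \right)} \right)} \left(-2\right) 5 q = \left(3 + 2 \left(6 - 2\right)\right) \left(-2\right) 5 \left(-44\right) = \left(3 + 2 \cdot 4\right) \left(-2\right) 5 \left(-44\right) = \left(3 + 8\right) \left(-2\right) 5 \left(-44\right) = 11 \left(-2\right) 5 \left(-44\right) = \left(-22\right) 5 \left(-44\right) = \left(-110\right) \left(-44\right) = 4840$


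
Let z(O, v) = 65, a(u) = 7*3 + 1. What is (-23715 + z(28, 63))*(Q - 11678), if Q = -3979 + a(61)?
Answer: 369767750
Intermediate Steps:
a(u) = 22 (a(u) = 21 + 1 = 22)
Q = -3957 (Q = -3979 + 22 = -3957)
(-23715 + z(28, 63))*(Q - 11678) = (-23715 + 65)*(-3957 - 11678) = -23650*(-15635) = 369767750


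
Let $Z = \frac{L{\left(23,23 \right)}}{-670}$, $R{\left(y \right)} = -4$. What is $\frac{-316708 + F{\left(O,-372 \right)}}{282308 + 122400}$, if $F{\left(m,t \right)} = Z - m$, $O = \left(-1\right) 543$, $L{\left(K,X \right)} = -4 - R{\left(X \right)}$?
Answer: $- \frac{316165}{404708} \approx -0.78122$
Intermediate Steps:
$L{\left(K,X \right)} = 0$ ($L{\left(K,X \right)} = -4 - -4 = -4 + 4 = 0$)
$O = -543$
$Z = 0$ ($Z = \frac{0}{-670} = 0 \left(- \frac{1}{670}\right) = 0$)
$F{\left(m,t \right)} = - m$ ($F{\left(m,t \right)} = 0 - m = - m$)
$\frac{-316708 + F{\left(O,-372 \right)}}{282308 + 122400} = \frac{-316708 - -543}{282308 + 122400} = \frac{-316708 + 543}{404708} = \left(-316165\right) \frac{1}{404708} = - \frac{316165}{404708}$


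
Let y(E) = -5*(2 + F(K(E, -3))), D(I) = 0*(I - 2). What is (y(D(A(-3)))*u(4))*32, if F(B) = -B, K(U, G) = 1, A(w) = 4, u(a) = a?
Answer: -640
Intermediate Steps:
D(I) = 0 (D(I) = 0*(-2 + I) = 0)
y(E) = -5 (y(E) = -5*(2 - 1*1) = -5*(2 - 1) = -5*1 = -5)
(y(D(A(-3)))*u(4))*32 = -5*4*32 = -20*32 = -640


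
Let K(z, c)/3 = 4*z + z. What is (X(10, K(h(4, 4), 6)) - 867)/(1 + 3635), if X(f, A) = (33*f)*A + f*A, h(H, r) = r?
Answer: 6511/1212 ≈ 5.3721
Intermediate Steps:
K(z, c) = 15*z (K(z, c) = 3*(4*z + z) = 3*(5*z) = 15*z)
X(f, A) = 34*A*f (X(f, A) = 33*A*f + A*f = 34*A*f)
(X(10, K(h(4, 4), 6)) - 867)/(1 + 3635) = (34*(15*4)*10 - 867)/(1 + 3635) = (34*60*10 - 867)/3636 = (20400 - 867)*(1/3636) = 19533*(1/3636) = 6511/1212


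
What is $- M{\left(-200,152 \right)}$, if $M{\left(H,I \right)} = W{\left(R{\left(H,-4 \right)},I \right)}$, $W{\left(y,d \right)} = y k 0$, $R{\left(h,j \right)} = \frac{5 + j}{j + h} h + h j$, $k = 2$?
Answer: $0$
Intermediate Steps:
$R{\left(h,j \right)} = h j + \frac{h \left(5 + j\right)}{h + j}$ ($R{\left(h,j \right)} = \frac{5 + j}{h + j} h + h j = \frac{h \left(5 + j\right)}{h + j} + h j = h j + \frac{h \left(5 + j\right)}{h + j}$)
$W{\left(y,d \right)} = 0$ ($W{\left(y,d \right)} = y 2 \cdot 0 = 2 y 0 = 0$)
$M{\left(H,I \right)} = 0$
$- M{\left(-200,152 \right)} = \left(-1\right) 0 = 0$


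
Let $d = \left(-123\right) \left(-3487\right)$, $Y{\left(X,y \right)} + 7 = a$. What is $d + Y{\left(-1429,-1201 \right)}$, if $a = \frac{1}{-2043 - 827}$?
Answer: $\frac{1230925779}{2870} \approx 4.2889 \cdot 10^{5}$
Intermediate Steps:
$a = - \frac{1}{2870}$ ($a = \frac{1}{-2870} = - \frac{1}{2870} \approx -0.00034843$)
$Y{\left(X,y \right)} = - \frac{20091}{2870}$ ($Y{\left(X,y \right)} = -7 - \frac{1}{2870} = - \frac{20091}{2870}$)
$d = 428901$
$d + Y{\left(-1429,-1201 \right)} = 428901 - \frac{20091}{2870} = \frac{1230925779}{2870}$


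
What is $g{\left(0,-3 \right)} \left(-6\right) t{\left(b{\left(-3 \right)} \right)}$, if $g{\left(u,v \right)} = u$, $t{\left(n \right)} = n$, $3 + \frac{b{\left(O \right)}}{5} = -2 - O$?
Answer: $0$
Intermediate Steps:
$b{\left(O \right)} = -25 - 5 O$ ($b{\left(O \right)} = -15 + 5 \left(-2 - O\right) = -15 - \left(10 + 5 O\right) = -25 - 5 O$)
$g{\left(0,-3 \right)} \left(-6\right) t{\left(b{\left(-3 \right)} \right)} = 0 \left(-6\right) \left(-25 - -15\right) = 0 \left(-25 + 15\right) = 0 \left(-10\right) = 0$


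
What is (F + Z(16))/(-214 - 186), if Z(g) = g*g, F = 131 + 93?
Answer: -6/5 ≈ -1.2000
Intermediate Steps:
F = 224
Z(g) = g²
(F + Z(16))/(-214 - 186) = (224 + 16²)/(-214 - 186) = (224 + 256)/(-400) = 480*(-1/400) = -6/5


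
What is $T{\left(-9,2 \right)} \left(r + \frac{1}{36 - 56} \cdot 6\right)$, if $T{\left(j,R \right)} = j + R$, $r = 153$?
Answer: $- \frac{10689}{10} \approx -1068.9$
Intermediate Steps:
$T{\left(j,R \right)} = R + j$
$T{\left(-9,2 \right)} \left(r + \frac{1}{36 - 56} \cdot 6\right) = \left(2 - 9\right) \left(153 + \frac{1}{36 - 56} \cdot 6\right) = - 7 \left(153 + \frac{1}{-20} \cdot 6\right) = - 7 \left(153 - \frac{3}{10}\right) = \left(-7\right) \frac{1527}{10} = - \frac{10689}{10}$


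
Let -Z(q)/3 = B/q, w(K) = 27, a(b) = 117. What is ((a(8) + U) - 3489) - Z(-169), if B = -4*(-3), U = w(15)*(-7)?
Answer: -601845/169 ≈ -3561.2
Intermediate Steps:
U = -189 (U = 27*(-7) = -189)
B = 12
Z(q) = -36/q
((a(8) + U) - 3489) - Z(-169) = ((117 - 189) - 3489) - (-36)/(-169) = (-72 - 3489) - (-36)*(-1)/169 = -3561 - 1*36/169 = -3561 - 36/169 = -601845/169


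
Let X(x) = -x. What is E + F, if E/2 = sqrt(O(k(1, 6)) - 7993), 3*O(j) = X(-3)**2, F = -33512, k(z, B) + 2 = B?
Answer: -33512 + 2*I*sqrt(7990) ≈ -33512.0 + 178.77*I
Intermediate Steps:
k(z, B) = -2 + B
O(j) = 3 (O(j) = (-1*(-3))**2/3 = (1/3)*3**2 = (1/3)*9 = 3)
E = 2*I*sqrt(7990) (E = 2*sqrt(3 - 7993) = 2*sqrt(-7990) = 2*(I*sqrt(7990)) = 2*I*sqrt(7990) ≈ 178.77*I)
E + F = 2*I*sqrt(7990) - 33512 = -33512 + 2*I*sqrt(7990)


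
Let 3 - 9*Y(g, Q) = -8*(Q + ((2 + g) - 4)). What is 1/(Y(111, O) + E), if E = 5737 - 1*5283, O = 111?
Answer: 9/5849 ≈ 0.0015387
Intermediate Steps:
E = 454 (E = 5737 - 5283 = 454)
Y(g, Q) = -13/9 + 8*Q/9 + 8*g/9 (Y(g, Q) = 1/3 - (-8)*(Q + ((2 + g) - 4))/9 = 1/3 - (-8)*(Q + (-2 + g))/9 = 1/3 - (-8)*(-2 + Q + g)/9 = 1/3 - (16 - 8*Q - 8*g)/9 = 1/3 + (-16/9 + 8*Q/9 + 8*g/9) = -13/9 + 8*Q/9 + 8*g/9)
1/(Y(111, O) + E) = 1/((-13/9 + (8/9)*111 + (8/9)*111) + 454) = 1/((-13/9 + 296/3 + 296/3) + 454) = 1/(1763/9 + 454) = 1/(5849/9) = 9/5849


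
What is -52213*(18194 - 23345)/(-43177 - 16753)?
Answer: -268949163/59930 ≈ -4487.7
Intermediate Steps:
-52213*(18194 - 23345)/(-43177 - 16753) = -52213/((-59930/(-5151))) = -52213/((-59930*(-1/5151))) = -52213/59930/5151 = -52213*5151/59930 = -268949163/59930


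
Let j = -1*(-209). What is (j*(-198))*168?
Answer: -6952176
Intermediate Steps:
j = 209
(j*(-198))*168 = (209*(-198))*168 = -41382*168 = -6952176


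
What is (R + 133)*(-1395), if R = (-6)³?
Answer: 115785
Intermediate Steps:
R = -216
(R + 133)*(-1395) = (-216 + 133)*(-1395) = -83*(-1395) = 115785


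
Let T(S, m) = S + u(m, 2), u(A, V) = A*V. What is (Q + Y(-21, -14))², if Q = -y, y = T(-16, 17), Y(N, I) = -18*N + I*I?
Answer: 309136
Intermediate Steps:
T(S, m) = S + 2*m (T(S, m) = S + m*2 = S + 2*m)
Y(N, I) = I² - 18*N (Y(N, I) = -18*N + I² = I² - 18*N)
y = 18 (y = -16 + 2*17 = -16 + 34 = 18)
Q = -18 (Q = -1*18 = -18)
(Q + Y(-21, -14))² = (-18 + ((-14)² - 18*(-21)))² = (-18 + (196 + 378))² = (-18 + 574)² = 556² = 309136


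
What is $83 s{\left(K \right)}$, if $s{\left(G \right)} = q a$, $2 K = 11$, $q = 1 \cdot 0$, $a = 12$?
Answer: $0$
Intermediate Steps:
$q = 0$
$K = \frac{11}{2}$ ($K = \frac{1}{2} \cdot 11 = \frac{11}{2} \approx 5.5$)
$s{\left(G \right)} = 0$ ($s{\left(G \right)} = 0 \cdot 12 = 0$)
$83 s{\left(K \right)} = 83 \cdot 0 = 0$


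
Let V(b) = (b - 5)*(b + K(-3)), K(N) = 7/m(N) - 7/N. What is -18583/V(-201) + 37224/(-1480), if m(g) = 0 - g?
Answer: -574880667/22446790 ≈ -25.611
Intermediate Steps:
m(g) = -g
K(N) = -14/N (K(N) = 7/((-N)) - 7/N = 7*(-1/N) - 7/N = -7/N - 7/N = -14/N)
V(b) = (-5 + b)*(14/3 + b) (V(b) = (b - 5)*(b - 14/(-3)) = (-5 + b)*(b - 14*(-1/3)) = (-5 + b)*(b + 14/3) = (-5 + b)*(14/3 + b))
-18583/V(-201) + 37224/(-1480) = -18583/(-70/3 + (-201)**2 - 1/3*(-201)) + 37224/(-1480) = -18583/(-70/3 + 40401 + 67) + 37224*(-1/1480) = -18583/121334/3 - 4653/185 = -18583*3/121334 - 4653/185 = -55749/121334 - 4653/185 = -574880667/22446790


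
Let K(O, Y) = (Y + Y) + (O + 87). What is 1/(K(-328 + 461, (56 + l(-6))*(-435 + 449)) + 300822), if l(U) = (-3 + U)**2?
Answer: 1/304878 ≈ 3.2800e-6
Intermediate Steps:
K(O, Y) = 87 + O + 2*Y (K(O, Y) = 2*Y + (87 + O) = 87 + O + 2*Y)
1/(K(-328 + 461, (56 + l(-6))*(-435 + 449)) + 300822) = 1/((87 + (-328 + 461) + 2*((56 + (-3 - 6)**2)*(-435 + 449))) + 300822) = 1/((87 + 133 + 2*((56 + (-9)**2)*14)) + 300822) = 1/((87 + 133 + 2*((56 + 81)*14)) + 300822) = 1/((87 + 133 + 2*(137*14)) + 300822) = 1/((87 + 133 + 2*1918) + 300822) = 1/((87 + 133 + 3836) + 300822) = 1/(4056 + 300822) = 1/304878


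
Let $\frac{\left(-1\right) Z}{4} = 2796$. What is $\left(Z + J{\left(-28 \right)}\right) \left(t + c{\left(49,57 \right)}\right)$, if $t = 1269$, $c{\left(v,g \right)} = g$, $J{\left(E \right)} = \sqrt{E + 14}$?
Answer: $-14829984 + 1326 i \sqrt{14} \approx -1.483 \cdot 10^{7} + 4961.4 i$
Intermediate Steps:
$Z = -11184$ ($Z = \left(-4\right) 2796 = -11184$)
$J{\left(E \right)} = \sqrt{14 + E}$
$\left(Z + J{\left(-28 \right)}\right) \left(t + c{\left(49,57 \right)}\right) = \left(-11184 + \sqrt{14 - 28}\right) \left(1269 + 57\right) = \left(-11184 + \sqrt{-14}\right) 1326 = \left(-11184 + i \sqrt{14}\right) 1326 = -14829984 + 1326 i \sqrt{14}$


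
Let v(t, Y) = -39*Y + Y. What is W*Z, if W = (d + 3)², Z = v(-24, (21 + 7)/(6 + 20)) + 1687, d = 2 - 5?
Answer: 0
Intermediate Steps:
v(t, Y) = -38*Y
d = -3
Z = 21399/13 (Z = -38*(21 + 7)/(6 + 20) + 1687 = -1064/26 + 1687 = -38*14/13 + 1687 = -532/13 + 1687 = 21399/13 ≈ 1646.1)
W = 0 (W = (-3 + 3)² = 0² = 0)
W*Z = 0*(21399/13) = 0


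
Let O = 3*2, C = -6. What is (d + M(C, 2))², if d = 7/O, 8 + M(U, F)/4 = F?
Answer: 18769/36 ≈ 521.36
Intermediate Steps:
O = 6
M(U, F) = -32 + 4*F
d = 7/6 ≈ 1.1667
(d + M(C, 2))² = (7/6 + (-32 + 4*2))² = (7/6 + (-32 + 8))² = (7/6 - 24)² = (-137/6)² = 18769/36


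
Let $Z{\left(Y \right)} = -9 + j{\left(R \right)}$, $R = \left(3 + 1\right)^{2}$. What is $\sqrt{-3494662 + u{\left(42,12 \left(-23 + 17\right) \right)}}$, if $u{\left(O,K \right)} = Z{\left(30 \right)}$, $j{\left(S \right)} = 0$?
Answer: $i \sqrt{3494671} \approx 1869.4 i$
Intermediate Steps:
$R = 16$ ($R = 4^{2} = 16$)
$Z{\left(Y \right)} = -9$ ($Z{\left(Y \right)} = -9 + 0 = -9$)
$u{\left(O,K \right)} = -9$
$\sqrt{-3494662 + u{\left(42,12 \left(-23 + 17\right) \right)}} = \sqrt{-3494662 - 9} = \sqrt{-3494671} = i \sqrt{3494671}$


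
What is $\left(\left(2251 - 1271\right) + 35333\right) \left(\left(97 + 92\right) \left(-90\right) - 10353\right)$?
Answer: $-993632619$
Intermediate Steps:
$\left(\left(2251 - 1271\right) + 35333\right) \left(\left(97 + 92\right) \left(-90\right) - 10353\right) = \left(\left(2251 - 1271\right) + 35333\right) \left(189 \left(-90\right) - 10353\right) = \left(980 + 35333\right) \left(-17010 - 10353\right) = 36313 \left(-27363\right) = -993632619$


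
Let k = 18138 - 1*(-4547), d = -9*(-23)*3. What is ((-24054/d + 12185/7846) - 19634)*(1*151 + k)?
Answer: -121595603857486/270687 ≈ -4.4921e+8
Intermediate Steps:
d = 621 (d = 207*3 = 621)
k = 22685 (k = 18138 + 4547 = 22685)
((-24054/d + 12185/7846) - 19634)*(1*151 + k) = ((-24054/621 + 12185/7846) - 19634)*(1*151 + 22685) = ((-24054*1/621 + 12185*(1/7846)) - 19634)*(151 + 22685) = ((-8018/207 + 12185/7846) - 19634)*22836 = (-60386933/1624122 - 19634)*22836 = -31948398281/1624122*22836 = -121595603857486/270687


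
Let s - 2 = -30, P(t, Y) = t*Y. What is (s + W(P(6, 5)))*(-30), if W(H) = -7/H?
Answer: 847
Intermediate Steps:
P(t, Y) = Y*t
s = -28 (s = 2 - 30 = -28)
(s + W(P(6, 5)))*(-30) = (-28 - 7/(5*6))*(-30) = (-28 - 7/30)*(-30) = -847/30*(-30) = 847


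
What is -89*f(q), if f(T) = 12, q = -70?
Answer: -1068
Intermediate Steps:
-89*f(q) = -89*12 = -1068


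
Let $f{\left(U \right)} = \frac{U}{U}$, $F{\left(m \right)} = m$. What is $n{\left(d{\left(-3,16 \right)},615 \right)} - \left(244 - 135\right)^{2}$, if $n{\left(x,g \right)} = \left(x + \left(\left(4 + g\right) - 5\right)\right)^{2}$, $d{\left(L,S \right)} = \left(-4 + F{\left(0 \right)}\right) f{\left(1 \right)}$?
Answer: $360219$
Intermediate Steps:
$f{\left(U \right)} = 1$
$d{\left(L,S \right)} = -4$ ($d{\left(L,S \right)} = \left(-4 + 0\right) 1 = \left(-4\right) 1 = -4$)
$n{\left(x,g \right)} = \left(-1 + g + x\right)^{2}$ ($n{\left(x,g \right)} = \left(x + \left(-1 + g\right)\right)^{2} = \left(-1 + g + x\right)^{2}$)
$n{\left(d{\left(-3,16 \right)},615 \right)} - \left(244 - 135\right)^{2} = \left(-1 + 615 - 4\right)^{2} - \left(244 - 135\right)^{2} = 610^{2} - 109^{2} = 372100 - 11881 = 360219$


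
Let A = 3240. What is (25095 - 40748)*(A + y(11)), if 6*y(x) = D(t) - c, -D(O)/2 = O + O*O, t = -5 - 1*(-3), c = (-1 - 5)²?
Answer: -151834100/3 ≈ -5.0611e+7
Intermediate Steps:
c = 36 (c = (-6)² = 36)
t = -2 (t = -5 + 3 = -2)
D(O) = -2*O - 2*O² (D(O) = -2*(O + O*O) = -2*(O + O²) = -2*O - 2*O²)
y(x) = -20/3 (y(x) = (-2*(-2)*(1 - 2) - 1*36)/6 = (-2*(-2)*(-1) - 36)/6 = (-4 - 36)/6 = (⅙)*(-40) = -20/3)
(25095 - 40748)*(A + y(11)) = (25095 - 40748)*(3240 - 20/3) = -15653*9700/3 = -151834100/3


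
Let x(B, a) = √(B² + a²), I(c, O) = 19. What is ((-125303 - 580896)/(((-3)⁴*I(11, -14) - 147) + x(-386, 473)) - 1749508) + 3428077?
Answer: 2625875063283/1564939 + 3530995*√14909/1564939 ≈ 1.6782e+6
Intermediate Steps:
((-125303 - 580896)/(((-3)⁴*I(11, -14) - 147) + x(-386, 473)) - 1749508) + 3428077 = ((-125303 - 580896)/(((-3)⁴*19 - 147) + √((-386)² + 473²)) - 1749508) + 3428077 = (-706199/((81*19 - 147) + √(148996 + 223729)) - 1749508) + 3428077 = (-706199/((1539 - 147) + √372725) - 1749508) + 3428077 = (-706199/(1392 + 5*√14909) - 1749508) + 3428077 = (-1749508 - 706199/(1392 + 5*√14909)) + 3428077 = 1678569 - 706199/(1392 + 5*√14909)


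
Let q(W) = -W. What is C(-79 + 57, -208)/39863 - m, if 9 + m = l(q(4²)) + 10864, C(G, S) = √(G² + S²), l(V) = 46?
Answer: -10901 + 2*√10937/39863 ≈ -10901.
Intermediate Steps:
m = 10901 (m = -9 + (46 + 10864) = -9 + 10910 = 10901)
C(-79 + 57, -208)/39863 - m = √((-79 + 57)² + (-208)²)/39863 - 1*10901 = √((-22)² + 43264)*(1/39863) - 10901 = √(484 + 43264)*(1/39863) - 10901 = √43748*(1/39863) - 10901 = (2*√10937)*(1/39863) - 10901 = 2*√10937/39863 - 10901 = -10901 + 2*√10937/39863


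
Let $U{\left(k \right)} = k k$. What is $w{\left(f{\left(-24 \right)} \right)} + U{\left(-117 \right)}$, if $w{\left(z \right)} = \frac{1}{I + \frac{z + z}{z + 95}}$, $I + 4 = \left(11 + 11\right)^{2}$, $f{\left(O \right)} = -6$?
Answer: $\frac{584629901}{42708} \approx 13689.0$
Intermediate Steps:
$U{\left(k \right)} = k^{2}$
$I = 480$ ($I = -4 + \left(11 + 11\right)^{2} = -4 + 22^{2} = -4 + 484 = 480$)
$w{\left(z \right)} = \frac{1}{480 + \frac{2 z}{95 + z}}$ ($w{\left(z \right)} = \frac{1}{480 + \frac{z + z}{z + 95}} = \frac{1}{480 + \frac{2 z}{95 + z}}$)
$w{\left(f{\left(-24 \right)} \right)} + U{\left(-117 \right)} = \frac{95 - 6}{2 \left(22800 + 241 \left(-6\right)\right)} + \left(-117\right)^{2} = \frac{1}{2} \frac{1}{22800 - 1446} \cdot 89 + 13689 = \frac{1}{2} \cdot \frac{1}{21354} \cdot 89 + 13689 = \frac{89}{42708} + 13689 = \frac{584629901}{42708}$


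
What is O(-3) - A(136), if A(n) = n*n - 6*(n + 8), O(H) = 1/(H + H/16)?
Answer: -899248/51 ≈ -17632.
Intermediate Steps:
O(H) = 16/(17*H) (O(H) = 1/(H + H*(1/16)) = 1/(H + H/16) = 1/(17*H/16) = 16/(17*H))
A(n) = -48 + n² - 6*n (A(n) = n² - 6*(8 + n) = n² + (-48 - 6*n) = -48 + n² - 6*n)
O(-3) - A(136) = (16/17)/(-3) - (-48 + 136² - 6*136) = (16/17)*(-⅓) - (-48 + 18496 - 816) = -16/51 - 1*17632 = -16/51 - 17632 = -899248/51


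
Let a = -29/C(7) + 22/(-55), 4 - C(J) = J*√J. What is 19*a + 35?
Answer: 55819/1635 + 3857*√7/327 ≈ 65.347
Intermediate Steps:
C(J) = 4 - J^(3/2) (C(J) = 4 - J*√J = 4 - J^(3/2))
a = -⅖ - 29/(4 - 7*√7) (a = -29/(4 - 7^(3/2)) + 22/(-55) = -29/(4 - 7*√7) + 22*(-1/55) = -29/(4 - 7*√7) - ⅖ = -⅖ - 29/(4 - 7*√7) ≈ 1.5972)
19*a + 35 = 19*(-74/1635 + 203*√7/327) + 35 = (-1406/1635 + 3857*√7/327) + 35 = 55819/1635 + 3857*√7/327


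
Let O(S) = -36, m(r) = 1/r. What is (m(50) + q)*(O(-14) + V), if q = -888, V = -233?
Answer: 11943331/50 ≈ 2.3887e+5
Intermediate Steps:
(m(50) + q)*(O(-14) + V) = (1/50 - 888)*(-36 - 233) = (1/50 - 888)*(-269) = -44399/50*(-269) = 11943331/50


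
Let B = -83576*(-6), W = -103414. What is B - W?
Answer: 604870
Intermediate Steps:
B = 501456
B - W = 501456 - 1*(-103414) = 501456 + 103414 = 604870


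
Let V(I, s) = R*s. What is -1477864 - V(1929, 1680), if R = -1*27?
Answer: -1432504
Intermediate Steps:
R = -27
V(I, s) = -27*s
-1477864 - V(1929, 1680) = -1477864 - (-27)*1680 = -1477864 - 1*(-45360) = -1477864 + 45360 = -1432504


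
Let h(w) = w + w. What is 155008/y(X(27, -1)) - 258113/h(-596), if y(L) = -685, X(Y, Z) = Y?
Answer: -7962131/816520 ≈ -9.7513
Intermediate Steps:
h(w) = 2*w
155008/y(X(27, -1)) - 258113/h(-596) = 155008/(-685) - 258113/(2*(-596)) = 155008*(-1/685) - 258113/(-1192) = -155008/685 - 258113*(-1/1192) = -155008/685 + 258113/1192 = -7962131/816520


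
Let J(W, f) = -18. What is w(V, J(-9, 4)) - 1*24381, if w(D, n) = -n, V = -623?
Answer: -24363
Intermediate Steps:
w(V, J(-9, 4)) - 1*24381 = -1*(-18) - 1*24381 = 18 - 24381 = -24363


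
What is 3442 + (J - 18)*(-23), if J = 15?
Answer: 3511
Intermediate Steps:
3442 + (J - 18)*(-23) = 3442 + (15 - 18)*(-23) = 3442 - 3*(-23) = 3442 + 69 = 3511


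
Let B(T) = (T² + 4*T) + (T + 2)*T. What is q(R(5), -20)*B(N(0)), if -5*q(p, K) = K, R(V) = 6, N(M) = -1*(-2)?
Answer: 80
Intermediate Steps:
N(M) = 2
q(p, K) = -K/5
B(T) = T² + 4*T + T*(2 + T) (B(T) = (T² + 4*T) + (2 + T)*T = (T² + 4*T) + T*(2 + T) = T² + 4*T + T*(2 + T))
q(R(5), -20)*B(N(0)) = (-⅕*(-20))*(2*2*(3 + 2)) = 4*(2*2*5) = 4*20 = 80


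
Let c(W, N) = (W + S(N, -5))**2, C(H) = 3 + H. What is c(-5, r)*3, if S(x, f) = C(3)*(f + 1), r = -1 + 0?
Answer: 2523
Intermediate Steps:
r = -1
S(x, f) = 6 + 6*f (S(x, f) = (3 + 3)*(f + 1) = 6*(1 + f) = 6 + 6*f)
c(W, N) = (-24 + W)**2 (c(W, N) = (W + (6 + 6*(-5)))**2 = (W + (6 - 30))**2 = (W - 24)**2 = (-24 + W)**2)
c(-5, r)*3 = (-24 - 5)**2*3 = (-29)**2*3 = 841*3 = 2523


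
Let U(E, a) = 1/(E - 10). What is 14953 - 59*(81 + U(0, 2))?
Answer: 101799/10 ≈ 10180.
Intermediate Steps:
U(E, a) = 1/(-10 + E)
14953 - 59*(81 + U(0, 2)) = 14953 - 59*(81 + 1/(-10 + 0)) = 14953 - 59*(81 + 1/(-10)) = 14953 - 59*(81 - 1/10) = 14953 - 59*809/10 = 14953 - 1*47731/10 = 14953 - 47731/10 = 101799/10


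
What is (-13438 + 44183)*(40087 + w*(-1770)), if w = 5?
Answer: 960381565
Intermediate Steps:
(-13438 + 44183)*(40087 + w*(-1770)) = (-13438 + 44183)*(40087 + 5*(-1770)) = 30745*(40087 - 8850) = 30745*31237 = 960381565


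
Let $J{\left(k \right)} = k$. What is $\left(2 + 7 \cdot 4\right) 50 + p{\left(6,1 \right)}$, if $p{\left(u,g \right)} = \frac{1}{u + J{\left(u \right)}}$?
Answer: $\frac{18001}{12} \approx 1500.1$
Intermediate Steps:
$p{\left(u,g \right)} = \frac{1}{2 u}$ ($p{\left(u,g \right)} = \frac{1}{u + u} = \frac{1}{2 u}$)
$\left(2 + 7 \cdot 4\right) 50 + p{\left(6,1 \right)} = \left(2 + 7 \cdot 4\right) 50 + \frac{1}{2 \cdot 6} = \left(2 + 28\right) 50 + \frac{1}{2} \cdot \frac{1}{6} = 30 \cdot 50 + \frac{1}{12} = 1500 + \frac{1}{12} = \frac{18001}{12}$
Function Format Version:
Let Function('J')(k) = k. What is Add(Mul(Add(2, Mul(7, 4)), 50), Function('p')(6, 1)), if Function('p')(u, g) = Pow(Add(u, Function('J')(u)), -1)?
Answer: Rational(18001, 12) ≈ 1500.1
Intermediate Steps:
Function('p')(u, g) = Mul(Rational(1, 2), Pow(u, -1)) (Function('p')(u, g) = Pow(Add(u, u), -1) = Pow(Mul(2, u), -1) = Mul(Rational(1, 2), Pow(u, -1)))
Add(Mul(Add(2, Mul(7, 4)), 50), Function('p')(6, 1)) = Add(Mul(Add(2, Mul(7, 4)), 50), Mul(Rational(1, 2), Pow(6, -1))) = Add(Mul(Add(2, 28), 50), Mul(Rational(1, 2), Rational(1, 6))) = Add(Mul(30, 50), Rational(1, 12)) = Add(1500, Rational(1, 12)) = Rational(18001, 12)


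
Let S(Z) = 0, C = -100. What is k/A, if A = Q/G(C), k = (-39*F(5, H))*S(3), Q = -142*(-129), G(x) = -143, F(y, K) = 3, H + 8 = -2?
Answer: 0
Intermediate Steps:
H = -10 (H = -8 - 2 = -10)
Q = 18318
k = 0 (k = -39*3*0 = -117*0 = 0)
A = -18318/143 (A = 18318/(-143) = 18318*(-1/143) = -18318/143 ≈ -128.10)
k/A = 0/(-18318/143) = 0*(-143/18318) = 0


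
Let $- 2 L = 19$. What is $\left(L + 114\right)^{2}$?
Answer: $\frac{43681}{4} \approx 10920.0$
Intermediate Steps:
$L = - \frac{19}{2}$ ($L = \left(- \frac{1}{2}\right) 19 = - \frac{19}{2} \approx -9.5$)
$\left(L + 114\right)^{2} = \left(- \frac{19}{2} + 114\right)^{2} = \left(\frac{209}{2}\right)^{2} = \frac{43681}{4}$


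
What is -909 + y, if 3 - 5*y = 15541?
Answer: -20083/5 ≈ -4016.6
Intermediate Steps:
y = -15538/5 (y = ⅗ - ⅕*15541 = ⅗ - 15541/5 = -15538/5 ≈ -3107.6)
-909 + y = -909 - 15538/5 = -20083/5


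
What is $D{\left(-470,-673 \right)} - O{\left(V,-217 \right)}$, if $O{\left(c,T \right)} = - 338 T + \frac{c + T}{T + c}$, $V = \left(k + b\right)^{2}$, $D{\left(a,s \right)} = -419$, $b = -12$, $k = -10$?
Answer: $-73766$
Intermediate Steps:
$V = 484$ ($V = \left(-10 - 12\right)^{2} = \left(-22\right)^{2} = 484$)
$O{\left(c,T \right)} = 1 - 338 T$ ($O{\left(c,T \right)} = - 338 T + \frac{T + c}{T + c} = - 338 T + 1 = 1 - 338 T$)
$D{\left(-470,-673 \right)} - O{\left(V,-217 \right)} = -419 - \left(1 - -73346\right) = -419 - \left(1 + 73346\right) = -419 - 73347 = -73766$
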